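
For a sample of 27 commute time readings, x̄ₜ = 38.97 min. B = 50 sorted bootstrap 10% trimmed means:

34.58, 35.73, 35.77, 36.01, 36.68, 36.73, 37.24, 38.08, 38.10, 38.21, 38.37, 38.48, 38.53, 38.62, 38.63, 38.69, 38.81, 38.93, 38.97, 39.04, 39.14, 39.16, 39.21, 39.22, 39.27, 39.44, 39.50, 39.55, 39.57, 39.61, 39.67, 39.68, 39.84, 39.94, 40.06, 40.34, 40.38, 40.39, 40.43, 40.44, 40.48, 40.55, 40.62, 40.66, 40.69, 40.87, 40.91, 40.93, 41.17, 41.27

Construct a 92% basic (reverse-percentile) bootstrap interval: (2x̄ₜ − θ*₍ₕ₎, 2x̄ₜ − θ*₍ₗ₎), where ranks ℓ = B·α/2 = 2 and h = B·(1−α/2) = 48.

Percentile endpoints at ranks 2 and 48: θ*₍2₎ = 35.73, θ*₍48₎ = 40.93.
Basic interval reflects these around x̄ₜ:
  lower = 2 × 38.97 − 40.93 = 37.01
  upper = 2 × 38.97 − 35.73 = 42.21

(37.01, 42.21)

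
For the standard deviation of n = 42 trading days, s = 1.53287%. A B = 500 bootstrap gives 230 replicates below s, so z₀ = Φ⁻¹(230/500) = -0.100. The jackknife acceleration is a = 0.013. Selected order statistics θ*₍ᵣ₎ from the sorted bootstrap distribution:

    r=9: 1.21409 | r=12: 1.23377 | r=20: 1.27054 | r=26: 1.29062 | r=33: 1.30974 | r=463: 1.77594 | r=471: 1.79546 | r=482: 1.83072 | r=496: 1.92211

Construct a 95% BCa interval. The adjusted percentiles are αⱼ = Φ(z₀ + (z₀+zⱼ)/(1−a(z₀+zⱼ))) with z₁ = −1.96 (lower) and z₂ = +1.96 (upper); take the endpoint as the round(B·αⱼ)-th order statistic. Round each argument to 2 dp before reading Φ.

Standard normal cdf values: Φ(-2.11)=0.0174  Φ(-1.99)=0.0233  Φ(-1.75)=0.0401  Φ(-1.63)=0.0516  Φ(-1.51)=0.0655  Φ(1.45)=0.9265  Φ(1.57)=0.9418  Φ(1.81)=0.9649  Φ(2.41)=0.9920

(1.21409, 1.83072)

Lower: z₀ + z₁ = -0.100 + (-1.960) = -2.060; 1 − a(z₀+z₁) = 1 − (0.013)(-2.060) = 1.0268; argument = -0.100 + (-2.060)/1.0268 = -2.1063 → -2.11.
α₁ = Φ(-2.11) = 0.0174; rank = round(500 × 0.0174) = 9; θ*₍9₎ = 1.21409.
Upper: z₀ + z₂ = 1.860; 1 − a(z₀+z₂) = 0.9758; argument = 1.8061 → 1.81; α₂ = 0.9649; rank = 482; θ*₍482₎ = 1.83072.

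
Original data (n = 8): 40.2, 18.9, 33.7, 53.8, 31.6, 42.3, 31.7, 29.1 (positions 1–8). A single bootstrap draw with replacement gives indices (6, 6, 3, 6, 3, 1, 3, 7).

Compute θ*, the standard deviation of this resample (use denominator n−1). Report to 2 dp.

θ* = 4.68

Resample values: 42.3, 42.3, 33.7, 42.3, 33.7, 40.2, 33.7, 31.7.
Mean = 37.4875; sum of squared deviations = 153.3687
s² = 153.3687 / 7 = 21.9098
s = √21.9098 = 4.68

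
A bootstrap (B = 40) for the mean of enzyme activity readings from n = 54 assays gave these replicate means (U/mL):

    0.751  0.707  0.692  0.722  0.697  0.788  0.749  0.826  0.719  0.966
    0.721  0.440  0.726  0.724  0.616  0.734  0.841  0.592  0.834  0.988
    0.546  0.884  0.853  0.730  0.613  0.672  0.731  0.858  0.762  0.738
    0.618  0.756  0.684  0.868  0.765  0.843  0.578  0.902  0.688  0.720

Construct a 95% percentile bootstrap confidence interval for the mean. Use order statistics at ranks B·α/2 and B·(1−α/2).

(0.440, 0.966)

Sorted replicates: 0.440, 0.546, 0.578, 0.592, 0.613, 0.616, 0.618, 0.672, 0.684, 0.688, 0.692, 0.697, 0.707, 0.719, 0.720, 0.721, 0.722, 0.724, 0.726, 0.730, 0.731, 0.734, 0.738, 0.749, 0.751, 0.756, 0.762, 0.765, 0.788, 0.826, 0.834, 0.841, 0.843, 0.853, 0.858, 0.868, 0.884, 0.902, 0.966, 0.988
α = 0.05; lower rank = 40 × 0.025 = 1; upper rank = 40 × 0.975 = 39.
The 1st smallest replicate is 0.440; the 39th is 0.966.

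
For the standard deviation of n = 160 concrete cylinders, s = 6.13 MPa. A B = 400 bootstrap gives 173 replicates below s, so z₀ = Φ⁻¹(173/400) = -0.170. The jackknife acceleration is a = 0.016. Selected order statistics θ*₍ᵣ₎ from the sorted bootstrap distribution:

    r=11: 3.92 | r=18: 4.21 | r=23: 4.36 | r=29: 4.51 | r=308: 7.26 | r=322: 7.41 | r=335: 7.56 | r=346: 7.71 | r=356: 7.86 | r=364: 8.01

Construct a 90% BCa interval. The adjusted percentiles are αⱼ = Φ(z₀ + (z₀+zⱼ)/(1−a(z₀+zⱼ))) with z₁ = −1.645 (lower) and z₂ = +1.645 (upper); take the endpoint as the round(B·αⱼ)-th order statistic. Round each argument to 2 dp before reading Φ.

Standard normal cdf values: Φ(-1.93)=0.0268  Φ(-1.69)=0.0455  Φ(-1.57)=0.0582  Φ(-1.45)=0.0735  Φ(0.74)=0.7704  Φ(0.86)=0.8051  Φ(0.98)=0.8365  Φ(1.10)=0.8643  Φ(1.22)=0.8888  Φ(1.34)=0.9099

Lower: z₀ + z₁ = -0.170 + (-1.645) = -1.815; 1 − a(z₀+z₁) = 1 − (0.016)(-1.815) = 1.0290; argument = -0.170 + (-1.815)/1.0290 = -1.9338 → -1.93.
α₁ = Φ(-1.93) = 0.0268; rank = round(400 × 0.0268) = 11; θ*₍11₎ = 3.92.
Upper: z₀ + z₂ = 1.475; 1 − a(z₀+z₂) = 0.9764; argument = 1.3407 → 1.34; α₂ = 0.9099; rank = 364; θ*₍364₎ = 8.01.

(3.92, 8.01)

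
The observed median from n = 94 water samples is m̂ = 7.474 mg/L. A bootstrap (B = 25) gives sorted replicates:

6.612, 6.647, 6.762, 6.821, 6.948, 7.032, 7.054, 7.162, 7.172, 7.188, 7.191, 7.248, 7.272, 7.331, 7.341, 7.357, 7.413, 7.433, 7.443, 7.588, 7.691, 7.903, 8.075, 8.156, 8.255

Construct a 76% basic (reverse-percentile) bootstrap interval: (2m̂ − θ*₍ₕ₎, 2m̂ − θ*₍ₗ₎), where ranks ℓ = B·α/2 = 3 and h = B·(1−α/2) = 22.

Percentile endpoints at ranks 3 and 22: θ*₍3₎ = 6.762, θ*₍22₎ = 7.903.
Basic interval reflects these around m̂:
  lower = 2 × 7.474 − 7.903 = 7.045
  upper = 2 × 7.474 − 6.762 = 8.186

(7.045, 8.186)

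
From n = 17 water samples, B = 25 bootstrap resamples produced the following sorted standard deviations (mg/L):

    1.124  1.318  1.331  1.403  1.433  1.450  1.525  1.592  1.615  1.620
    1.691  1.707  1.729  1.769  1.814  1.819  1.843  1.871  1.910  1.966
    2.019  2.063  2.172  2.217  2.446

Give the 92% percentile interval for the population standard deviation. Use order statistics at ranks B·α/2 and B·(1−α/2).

(1.124, 2.217)

α = 0.08; lower rank = 25 × 0.040 = 1; upper rank = 25 × 0.960 = 24.
The 1st smallest replicate is 1.124; the 24th is 2.217.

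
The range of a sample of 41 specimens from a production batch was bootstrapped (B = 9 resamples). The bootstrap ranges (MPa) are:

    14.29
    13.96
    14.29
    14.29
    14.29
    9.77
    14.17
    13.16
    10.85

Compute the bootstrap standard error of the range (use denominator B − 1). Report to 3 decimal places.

SE* = 1.716

Bootstrap SE is the standard deviation of the 9 replicate ranges.
Mean of replicates: (14.29 + 13.96 + 14.29 + 14.29 + 14.29 + 9.77 + 14.17 + 13.16 + 10.85) / 9 = 119.0700 / 9 = 13.2300
Sum of squared deviations: (+1.0600)² + (+0.7300)² + (+1.0600)² + (+1.0600)² + (+1.0600)² + (−3.4600)² + (+0.9400)² + (−0.0700)² + (−2.3800)² = 23.5518
Variance = 23.5518 / 8 = 2.9440
SE* = √2.9440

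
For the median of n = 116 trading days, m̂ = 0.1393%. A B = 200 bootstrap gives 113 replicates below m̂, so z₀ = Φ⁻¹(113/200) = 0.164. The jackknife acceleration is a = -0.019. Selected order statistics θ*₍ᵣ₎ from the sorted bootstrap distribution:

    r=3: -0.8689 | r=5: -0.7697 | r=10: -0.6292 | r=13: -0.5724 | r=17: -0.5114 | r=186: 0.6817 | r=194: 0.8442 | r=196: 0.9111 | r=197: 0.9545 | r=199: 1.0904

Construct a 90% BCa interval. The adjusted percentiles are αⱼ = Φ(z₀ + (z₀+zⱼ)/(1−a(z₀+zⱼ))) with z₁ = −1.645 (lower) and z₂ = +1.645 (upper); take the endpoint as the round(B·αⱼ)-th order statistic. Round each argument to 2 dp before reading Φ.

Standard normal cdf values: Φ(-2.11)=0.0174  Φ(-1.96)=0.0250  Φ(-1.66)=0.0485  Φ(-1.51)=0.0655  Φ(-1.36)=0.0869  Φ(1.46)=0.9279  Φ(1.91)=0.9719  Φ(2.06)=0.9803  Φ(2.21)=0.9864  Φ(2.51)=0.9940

(-0.5114, 0.8442)

Lower: z₀ + z₁ = 0.164 + (-1.645) = -1.481; 1 − a(z₀+z₁) = 1 − (-0.019)(-1.481) = 0.9719; argument = 0.164 + (-1.481)/0.9719 = -1.3599 → -1.36.
α₁ = Φ(-1.36) = 0.0869; rank = round(200 × 0.0869) = 17; θ*₍17₎ = -0.5114.
Upper: z₀ + z₂ = 1.809; 1 − a(z₀+z₂) = 1.0344; argument = 1.9129 → 1.91; α₂ = 0.9719; rank = 194; θ*₍194₎ = 0.8442.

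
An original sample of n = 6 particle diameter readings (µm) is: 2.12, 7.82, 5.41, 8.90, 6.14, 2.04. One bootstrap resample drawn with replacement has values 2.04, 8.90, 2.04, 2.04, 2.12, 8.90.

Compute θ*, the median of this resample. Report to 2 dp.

θ* = 2.08

Sorted: 2.04, 2.04, 2.04, 2.12, 8.90, 8.90
Median = average of the two middle values = 2.08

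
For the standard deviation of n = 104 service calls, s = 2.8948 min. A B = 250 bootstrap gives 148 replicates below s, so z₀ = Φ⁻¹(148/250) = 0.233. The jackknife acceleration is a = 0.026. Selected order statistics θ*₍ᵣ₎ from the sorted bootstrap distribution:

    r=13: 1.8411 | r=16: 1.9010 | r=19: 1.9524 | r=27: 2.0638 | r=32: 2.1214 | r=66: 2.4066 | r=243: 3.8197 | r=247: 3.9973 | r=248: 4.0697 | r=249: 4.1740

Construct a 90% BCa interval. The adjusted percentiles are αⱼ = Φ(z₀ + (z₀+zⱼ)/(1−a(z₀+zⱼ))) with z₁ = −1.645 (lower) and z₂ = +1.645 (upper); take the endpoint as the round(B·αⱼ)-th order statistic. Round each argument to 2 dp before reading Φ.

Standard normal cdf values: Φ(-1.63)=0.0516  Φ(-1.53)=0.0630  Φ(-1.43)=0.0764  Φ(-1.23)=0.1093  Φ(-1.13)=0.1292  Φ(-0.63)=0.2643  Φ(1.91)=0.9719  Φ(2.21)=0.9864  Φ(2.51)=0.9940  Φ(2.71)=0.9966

Lower: z₀ + z₁ = 0.233 + (-1.645) = -1.412; 1 − a(z₀+z₁) = 1 − (0.026)(-1.412) = 1.0367; argument = 0.233 + (-1.412)/1.0367 = -1.1290 → -1.13.
α₁ = Φ(-1.13) = 0.1292; rank = round(250 × 0.1292) = 32; θ*₍32₎ = 2.1214.
Upper: z₀ + z₂ = 1.878; 1 − a(z₀+z₂) = 0.9512; argument = 2.2074 → 2.21; α₂ = 0.9864; rank = 247; θ*₍247₎ = 3.9973.

(2.1214, 3.9973)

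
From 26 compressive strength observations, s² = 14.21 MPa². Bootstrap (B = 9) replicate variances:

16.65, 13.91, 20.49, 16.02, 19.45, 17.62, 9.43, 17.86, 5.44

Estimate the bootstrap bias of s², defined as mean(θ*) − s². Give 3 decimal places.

mean(θ*) = (16.65 + 13.91 + 20.49 + 16.02 + 19.45 + 17.62 + 9.43 + 17.86 + 5.44) / 9 = 15.2078
bias = 15.2078 − 14.21

bias = +0.998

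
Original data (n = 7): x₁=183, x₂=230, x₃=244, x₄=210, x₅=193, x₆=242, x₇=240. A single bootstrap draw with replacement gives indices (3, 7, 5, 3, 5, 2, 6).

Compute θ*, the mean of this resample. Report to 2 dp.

θ* = 226.57

Resample values: 244, 240, 193, 244, 193, 230, 242.
Mean = (244 + 240 + 193 + 244 + 193 + 230 + 242) / 7 = 1586.0 / 7 = 226.57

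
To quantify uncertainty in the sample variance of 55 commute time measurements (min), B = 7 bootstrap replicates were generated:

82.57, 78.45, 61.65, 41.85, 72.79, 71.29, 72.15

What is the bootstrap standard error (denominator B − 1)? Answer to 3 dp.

SE* = 13.499

Bootstrap SE is the standard deviation of the 7 replicate variances.
Mean of replicates: (82.57 + 78.45 + 61.65 + 41.85 + 72.79 + 71.29 + 72.15) / 7 = 480.7500 / 7 = 68.6786
Sum of squared deviations: (+13.8914)² + (+9.7714)² + (−7.0286)² + (−26.8286)² + (+4.1114)² + (+2.6114)² + (+3.4714)² = 1093.3999
Variance = 1093.3999 / 6 = 182.2333
SE* = √182.2333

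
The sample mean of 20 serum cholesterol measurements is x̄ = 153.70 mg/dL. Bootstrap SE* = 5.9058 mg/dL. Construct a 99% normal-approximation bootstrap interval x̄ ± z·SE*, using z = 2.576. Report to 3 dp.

Margin = 2.576 × 5.9058 = 15.2133
Interval: 153.70 ± 15.2133

(138.487, 168.913)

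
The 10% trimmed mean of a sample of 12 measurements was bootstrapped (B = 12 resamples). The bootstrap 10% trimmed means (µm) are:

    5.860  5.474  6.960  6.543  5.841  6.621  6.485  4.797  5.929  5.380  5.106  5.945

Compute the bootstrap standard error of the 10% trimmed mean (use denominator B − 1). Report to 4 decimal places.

SE* = 0.6540

Bootstrap SE is the standard deviation of the 12 replicate 10% trimmed means.
Mean of replicates: (5.860 + 5.474 + 6.960 + 6.543 + 5.841 + 6.621 + 6.485 + 4.797 + 5.929 + 5.380 + 5.106 + 5.945) / 12 = 70.94100 / 12 = 5.91175
Sum of squared deviations: (−0.05175)² + (−0.43775)² + (+1.04825)² + (+0.63125)² + (−0.07075)² + (+0.70925)² + (+0.57325)² + (−1.11475)² + (+0.01725)² + (−0.53175)² + (−0.80575)² + (+0.03325)² = 4.70433
Variance = 4.70433 / 11 = 0.42767
SE* = √0.42767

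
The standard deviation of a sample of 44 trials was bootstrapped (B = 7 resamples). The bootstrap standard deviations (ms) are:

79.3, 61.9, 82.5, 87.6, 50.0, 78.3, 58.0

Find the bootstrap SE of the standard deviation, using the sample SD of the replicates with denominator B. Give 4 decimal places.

SE* = 13.2166

Bootstrap SE is the standard deviation of the 7 replicate standard deviations.
Mean of replicates: (79.3 + 61.9 + 82.5 + 87.6 + 50.0 + 78.3 + 58.0) / 7 = 497.60000 / 7 = 71.08571
Sum of squared deviations: (+8.21429)² + (−9.18571)² + (+11.41429)² + (+16.51429)² + (−21.08571)² + (+7.21429)² + (−13.08571)² = 1222.74857
Variance = 1222.74857 / 7 = 174.67837
SE* = √174.67837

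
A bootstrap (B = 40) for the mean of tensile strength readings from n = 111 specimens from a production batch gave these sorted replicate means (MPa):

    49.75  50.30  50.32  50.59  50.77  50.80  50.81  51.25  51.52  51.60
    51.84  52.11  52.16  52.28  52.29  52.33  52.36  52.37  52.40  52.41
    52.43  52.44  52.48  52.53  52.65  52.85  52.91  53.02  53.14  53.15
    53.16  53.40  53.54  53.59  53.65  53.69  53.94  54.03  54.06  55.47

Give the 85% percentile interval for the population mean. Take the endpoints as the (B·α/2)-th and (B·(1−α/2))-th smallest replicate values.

α = 0.15; lower rank = 40 × 0.075 = 3; upper rank = 40 × 0.925 = 37.
The 3rd smallest replicate is 50.32; the 37th is 53.94.

(50.32, 53.94)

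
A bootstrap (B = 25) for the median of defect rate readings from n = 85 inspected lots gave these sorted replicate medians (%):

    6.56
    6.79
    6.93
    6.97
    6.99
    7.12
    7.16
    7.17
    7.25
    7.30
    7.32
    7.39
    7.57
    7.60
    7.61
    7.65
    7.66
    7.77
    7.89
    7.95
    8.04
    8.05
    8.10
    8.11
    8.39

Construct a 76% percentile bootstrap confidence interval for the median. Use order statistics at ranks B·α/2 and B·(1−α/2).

α = 0.24; lower rank = 25 × 0.120 = 3; upper rank = 25 × 0.880 = 22.
The 3rd smallest replicate is 6.93; the 22nd is 8.05.

(6.93, 8.05)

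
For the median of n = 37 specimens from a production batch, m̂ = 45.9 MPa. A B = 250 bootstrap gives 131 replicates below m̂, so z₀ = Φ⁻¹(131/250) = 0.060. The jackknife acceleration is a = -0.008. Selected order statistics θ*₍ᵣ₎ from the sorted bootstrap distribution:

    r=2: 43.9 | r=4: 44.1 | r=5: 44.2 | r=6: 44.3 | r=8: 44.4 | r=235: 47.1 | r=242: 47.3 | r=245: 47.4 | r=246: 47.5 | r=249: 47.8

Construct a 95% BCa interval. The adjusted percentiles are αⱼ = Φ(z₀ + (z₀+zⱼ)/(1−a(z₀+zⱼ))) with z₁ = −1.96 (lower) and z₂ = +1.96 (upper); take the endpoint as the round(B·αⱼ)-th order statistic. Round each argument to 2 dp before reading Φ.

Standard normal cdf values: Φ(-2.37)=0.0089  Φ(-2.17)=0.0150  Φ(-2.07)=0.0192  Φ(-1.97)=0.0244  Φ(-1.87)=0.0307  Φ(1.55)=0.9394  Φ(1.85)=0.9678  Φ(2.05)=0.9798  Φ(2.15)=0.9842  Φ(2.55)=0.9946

Lower: z₀ + z₁ = 0.060 + (-1.960) = -1.900; 1 − a(z₀+z₁) = 1 − (-0.008)(-1.900) = 0.9848; argument = 0.060 + (-1.900)/0.9848 = -1.8693 → -1.87.
α₁ = Φ(-1.87) = 0.0307; rank = round(250 × 0.0307) = 8; θ*₍8₎ = 44.4.
Upper: z₀ + z₂ = 2.020; 1 − a(z₀+z₂) = 1.0162; argument = 2.0479 → 2.05; α₂ = 0.9798; rank = 245; θ*₍245₎ = 47.4.

(44.4, 47.4)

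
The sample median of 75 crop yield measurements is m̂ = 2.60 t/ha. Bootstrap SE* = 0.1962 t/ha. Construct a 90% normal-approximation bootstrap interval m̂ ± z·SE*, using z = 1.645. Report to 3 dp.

(2.277, 2.923)

Margin = 1.645 × 0.1962 = 0.3227
Interval: 2.60 ± 0.3227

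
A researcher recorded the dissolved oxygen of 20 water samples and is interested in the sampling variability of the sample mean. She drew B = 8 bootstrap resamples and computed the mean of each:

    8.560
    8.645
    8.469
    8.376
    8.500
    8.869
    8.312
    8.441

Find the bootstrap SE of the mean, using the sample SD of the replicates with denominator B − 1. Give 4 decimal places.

Bootstrap SE is the standard deviation of the 8 replicate means.
Mean of replicates: (8.560 + 8.645 + 8.469 + 8.376 + 8.500 + 8.869 + 8.312 + 8.441) / 8 = 68.17200 / 8 = 8.52150
Sum of squared deviations: (+0.03850)² + (+0.12350)² + (−0.05250)² + (−0.14550)² + (−0.02150)² + (+0.34750)² + (−0.20950)² + (−0.08050)² = 0.21225
Variance = 0.21225 / 7 = 0.03032
SE* = √0.03032

SE* = 0.1741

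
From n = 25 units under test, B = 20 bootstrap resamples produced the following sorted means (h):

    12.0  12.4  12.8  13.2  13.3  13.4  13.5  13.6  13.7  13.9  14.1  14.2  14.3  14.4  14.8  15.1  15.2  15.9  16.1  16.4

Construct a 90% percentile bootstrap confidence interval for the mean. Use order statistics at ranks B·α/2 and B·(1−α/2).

α = 0.10; lower rank = 20 × 0.050 = 1; upper rank = 20 × 0.950 = 19.
The 1st smallest replicate is 12.0; the 19th is 16.1.

(12.0, 16.1)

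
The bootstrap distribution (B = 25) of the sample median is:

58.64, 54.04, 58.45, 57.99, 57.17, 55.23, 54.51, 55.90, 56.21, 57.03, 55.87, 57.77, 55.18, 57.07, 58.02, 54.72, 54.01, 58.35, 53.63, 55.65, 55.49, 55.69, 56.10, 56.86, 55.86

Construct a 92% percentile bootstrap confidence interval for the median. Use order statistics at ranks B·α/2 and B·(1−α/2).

Sorted replicates: 53.63, 54.01, 54.04, 54.51, 54.72, 55.18, 55.23, 55.49, 55.65, 55.69, 55.86, 55.87, 55.90, 56.10, 56.21, 56.86, 57.03, 57.07, 57.17, 57.77, 57.99, 58.02, 58.35, 58.45, 58.64
α = 0.08; lower rank = 25 × 0.040 = 1; upper rank = 25 × 0.960 = 24.
The 1st smallest replicate is 53.63; the 24th is 58.45.

(53.63, 58.45)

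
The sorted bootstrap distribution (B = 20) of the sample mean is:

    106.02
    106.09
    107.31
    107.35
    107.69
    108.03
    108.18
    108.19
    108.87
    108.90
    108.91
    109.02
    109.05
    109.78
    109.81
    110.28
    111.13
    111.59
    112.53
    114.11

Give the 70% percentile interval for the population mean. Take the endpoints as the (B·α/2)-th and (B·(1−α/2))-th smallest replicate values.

(107.31, 111.13)

α = 0.30; lower rank = 20 × 0.150 = 3; upper rank = 20 × 0.850 = 17.
The 3rd smallest replicate is 107.31; the 17th is 111.13.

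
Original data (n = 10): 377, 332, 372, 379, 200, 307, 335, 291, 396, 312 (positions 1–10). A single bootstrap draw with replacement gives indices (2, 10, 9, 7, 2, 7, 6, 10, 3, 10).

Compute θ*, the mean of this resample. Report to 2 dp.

θ* = 334.50

Resample values: 332, 312, 396, 335, 332, 335, 307, 312, 372, 312.
Mean = (332 + 312 + 396 + 335 + 332 + 335 + 307 + 312 + 372 + 312) / 10 = 3345.0 / 10 = 334.50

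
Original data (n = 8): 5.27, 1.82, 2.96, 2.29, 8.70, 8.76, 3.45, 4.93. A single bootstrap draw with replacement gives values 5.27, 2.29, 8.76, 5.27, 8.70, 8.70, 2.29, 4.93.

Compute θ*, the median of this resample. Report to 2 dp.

Sorted: 2.29, 2.29, 4.93, 5.27, 5.27, 8.70, 8.70, 8.76
Median = average of the two middle values = 5.27

θ* = 5.27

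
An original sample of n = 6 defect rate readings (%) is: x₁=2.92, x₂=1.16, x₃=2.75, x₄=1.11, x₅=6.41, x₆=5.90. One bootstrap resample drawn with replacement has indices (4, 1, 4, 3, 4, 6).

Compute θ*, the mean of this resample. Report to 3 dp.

Resample values: 1.11, 2.92, 1.11, 2.75, 1.11, 5.90.
Mean = (1.11 + 2.92 + 1.11 + 2.75 + 1.11 + 5.90) / 6 = 14.900 / 6 = 2.483

θ* = 2.483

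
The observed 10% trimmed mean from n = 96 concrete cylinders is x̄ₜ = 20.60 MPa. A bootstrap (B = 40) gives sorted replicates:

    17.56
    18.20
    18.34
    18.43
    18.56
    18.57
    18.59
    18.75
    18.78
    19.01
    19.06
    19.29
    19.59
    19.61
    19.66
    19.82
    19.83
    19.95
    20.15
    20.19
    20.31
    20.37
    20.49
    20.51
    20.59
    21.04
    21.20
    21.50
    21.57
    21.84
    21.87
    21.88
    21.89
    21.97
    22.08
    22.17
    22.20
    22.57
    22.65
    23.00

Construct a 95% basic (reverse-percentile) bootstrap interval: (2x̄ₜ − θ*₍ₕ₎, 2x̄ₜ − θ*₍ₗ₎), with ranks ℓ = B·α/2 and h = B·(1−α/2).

Percentile endpoints at ranks 1 and 39: θ*₍1₎ = 17.56, θ*₍39₎ = 22.65.
Basic interval reflects these around x̄ₜ:
  lower = 2 × 20.60 − 22.65 = 18.55
  upper = 2 × 20.60 − 17.56 = 23.64

(18.55, 23.64)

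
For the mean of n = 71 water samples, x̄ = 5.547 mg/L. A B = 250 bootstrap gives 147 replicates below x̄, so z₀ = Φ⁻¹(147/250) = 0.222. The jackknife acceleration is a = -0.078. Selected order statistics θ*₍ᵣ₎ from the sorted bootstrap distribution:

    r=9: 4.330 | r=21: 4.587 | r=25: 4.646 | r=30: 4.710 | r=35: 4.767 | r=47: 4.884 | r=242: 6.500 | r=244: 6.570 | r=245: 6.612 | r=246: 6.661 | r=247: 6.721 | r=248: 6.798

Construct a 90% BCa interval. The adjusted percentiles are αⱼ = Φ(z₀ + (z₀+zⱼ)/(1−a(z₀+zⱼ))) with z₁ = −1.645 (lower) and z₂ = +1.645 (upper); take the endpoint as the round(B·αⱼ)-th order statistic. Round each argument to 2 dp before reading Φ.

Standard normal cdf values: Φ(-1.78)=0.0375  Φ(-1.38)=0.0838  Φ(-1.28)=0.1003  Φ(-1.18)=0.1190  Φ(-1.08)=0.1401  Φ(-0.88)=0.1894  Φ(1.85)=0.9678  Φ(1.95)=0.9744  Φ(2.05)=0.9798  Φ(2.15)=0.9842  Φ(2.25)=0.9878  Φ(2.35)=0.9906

Lower: z₀ + z₁ = 0.222 + (-1.645) = -1.423; 1 − a(z₀+z₁) = 1 − (-0.078)(-1.423) = 0.8890; argument = 0.222 + (-1.423)/0.8890 = -1.3787 → -1.38.
α₁ = Φ(-1.38) = 0.0838; rank = round(250 × 0.0838) = 21; θ*₍21₎ = 4.587.
Upper: z₀ + z₂ = 1.867; 1 − a(z₀+z₂) = 1.1456; argument = 1.8517 → 1.85; α₂ = 0.9678; rank = 242; θ*₍242₎ = 6.500.

(4.587, 6.500)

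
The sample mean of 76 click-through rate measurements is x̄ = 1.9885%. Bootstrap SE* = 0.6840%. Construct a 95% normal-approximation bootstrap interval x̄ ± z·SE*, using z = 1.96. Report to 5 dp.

(0.64786, 3.32914)

Margin = 1.96 × 0.6840 = 1.340640
Interval: 1.9885 ± 1.340640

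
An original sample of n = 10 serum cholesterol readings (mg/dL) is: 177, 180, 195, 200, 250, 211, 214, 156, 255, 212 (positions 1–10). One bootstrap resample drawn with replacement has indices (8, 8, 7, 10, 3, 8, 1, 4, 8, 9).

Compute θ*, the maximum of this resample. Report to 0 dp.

θ* = 255

Resample values: 156, 156, 214, 212, 195, 156, 177, 200, 156, 255.
Maximum = 255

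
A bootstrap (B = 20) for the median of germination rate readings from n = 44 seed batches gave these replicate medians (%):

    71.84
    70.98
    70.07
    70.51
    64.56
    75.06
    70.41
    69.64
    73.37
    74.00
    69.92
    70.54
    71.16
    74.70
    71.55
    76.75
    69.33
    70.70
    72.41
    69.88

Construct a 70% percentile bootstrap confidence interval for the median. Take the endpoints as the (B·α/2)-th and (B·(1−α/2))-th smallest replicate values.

Sorted replicates: 64.56, 69.33, 69.64, 69.88, 69.92, 70.07, 70.41, 70.51, 70.54, 70.70, 70.98, 71.16, 71.55, 71.84, 72.41, 73.37, 74.00, 74.70, 75.06, 76.75
α = 0.30; lower rank = 20 × 0.150 = 3; upper rank = 20 × 0.850 = 17.
The 3rd smallest replicate is 69.64; the 17th is 74.00.

(69.64, 74.00)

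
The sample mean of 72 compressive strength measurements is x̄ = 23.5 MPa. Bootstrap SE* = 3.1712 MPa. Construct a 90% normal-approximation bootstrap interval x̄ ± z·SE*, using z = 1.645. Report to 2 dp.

Margin = 1.645 × 3.1712 = 5.217
Interval: 23.5 ± 5.217

(18.28, 28.72)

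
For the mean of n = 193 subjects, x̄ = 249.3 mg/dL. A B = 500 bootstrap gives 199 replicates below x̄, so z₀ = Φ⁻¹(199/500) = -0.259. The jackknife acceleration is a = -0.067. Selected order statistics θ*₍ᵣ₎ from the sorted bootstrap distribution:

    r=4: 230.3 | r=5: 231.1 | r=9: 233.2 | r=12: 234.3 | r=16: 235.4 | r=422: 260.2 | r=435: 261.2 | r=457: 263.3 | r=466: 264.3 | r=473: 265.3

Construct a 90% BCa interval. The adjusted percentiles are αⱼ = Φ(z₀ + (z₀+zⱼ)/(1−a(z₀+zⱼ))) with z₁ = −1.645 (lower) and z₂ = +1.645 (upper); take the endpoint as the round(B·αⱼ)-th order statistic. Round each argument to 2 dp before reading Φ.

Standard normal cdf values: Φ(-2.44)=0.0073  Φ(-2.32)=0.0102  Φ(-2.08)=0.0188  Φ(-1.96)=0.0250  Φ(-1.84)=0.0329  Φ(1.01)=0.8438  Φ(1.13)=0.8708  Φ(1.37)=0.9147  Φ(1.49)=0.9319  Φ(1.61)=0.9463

Lower: z₀ + z₁ = -0.259 + (-1.645) = -1.904; 1 − a(z₀+z₁) = 1 − (-0.067)(-1.904) = 0.8724; argument = -0.259 + (-1.904)/0.8724 = -2.4414 → -2.44.
α₁ = Φ(-2.44) = 0.0073; rank = round(500 × 0.0073) = 4; θ*₍4₎ = 230.3.
Upper: z₀ + z₂ = 1.386; 1 − a(z₀+z₂) = 1.0929; argument = 1.0092 → 1.01; α₂ = 0.8438; rank = 422; θ*₍422₎ = 260.2.

(230.3, 260.2)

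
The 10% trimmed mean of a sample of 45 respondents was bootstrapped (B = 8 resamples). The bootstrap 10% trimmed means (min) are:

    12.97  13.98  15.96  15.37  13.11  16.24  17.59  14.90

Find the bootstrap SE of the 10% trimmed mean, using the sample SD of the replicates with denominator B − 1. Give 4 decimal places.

Bootstrap SE is the standard deviation of the 8 replicate 10% trimmed means.
Mean of replicates: (12.97 + 13.98 + 15.96 + 15.37 + 13.11 + 16.24 + 17.59 + 14.90) / 8 = 120.12000 / 8 = 15.01500
Sum of squared deviations: (−2.04500)² + (−1.03500)² + (+0.94500)² + (+0.35500)² + (−1.90500)² + (+1.22500)² + (+2.57500)² + (−0.11500)² = 18.04580
Variance = 18.04580 / 7 = 2.57797
SE* = √2.57797

SE* = 1.6056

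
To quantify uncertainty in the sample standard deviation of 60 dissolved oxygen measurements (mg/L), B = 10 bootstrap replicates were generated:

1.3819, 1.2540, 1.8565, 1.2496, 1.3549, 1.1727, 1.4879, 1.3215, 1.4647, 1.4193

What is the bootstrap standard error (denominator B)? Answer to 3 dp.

SE* = 0.180

Bootstrap SE is the standard deviation of the 10 replicate standard deviations.
Mean of replicates: (1.3819 + 1.2540 + 1.8565 + 1.2496 + 1.3549 + 1.1727 + 1.4879 + 1.3215 + 1.4647 + 1.4193) / 10 = 13.96300 / 10 = 1.39630
Sum of squared deviations: (−0.01440)² + (−0.14230)² + (+0.46020)² + (−0.14670)² + (−0.04140)² + (−0.22360)² + (+0.09160)² + (−0.07480)² + (+0.06840)² + (+0.02300)² = 0.32467
Variance = 0.32467 / 10 = 0.03247
SE* = √0.03247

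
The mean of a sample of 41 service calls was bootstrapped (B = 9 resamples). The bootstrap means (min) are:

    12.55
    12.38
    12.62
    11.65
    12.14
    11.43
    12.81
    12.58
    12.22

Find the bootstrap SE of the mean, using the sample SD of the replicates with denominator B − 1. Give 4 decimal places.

SE* = 0.4623

Bootstrap SE is the standard deviation of the 9 replicate means.
Mean of replicates: (12.55 + 12.38 + 12.62 + 11.65 + 12.14 + 11.43 + 12.81 + 12.58 + 12.22) / 9 = 110.38000 / 9 = 12.26444
Sum of squared deviations: (+0.28556)² + (+0.11556)² + (+0.35556)² + (−0.61444)² + (−0.12444)² + (−0.83444)² + (+0.54556)² + (+0.31556)² + (−0.04444)² = 1.70982
Variance = 1.70982 / 8 = 0.21373
SE* = √0.21373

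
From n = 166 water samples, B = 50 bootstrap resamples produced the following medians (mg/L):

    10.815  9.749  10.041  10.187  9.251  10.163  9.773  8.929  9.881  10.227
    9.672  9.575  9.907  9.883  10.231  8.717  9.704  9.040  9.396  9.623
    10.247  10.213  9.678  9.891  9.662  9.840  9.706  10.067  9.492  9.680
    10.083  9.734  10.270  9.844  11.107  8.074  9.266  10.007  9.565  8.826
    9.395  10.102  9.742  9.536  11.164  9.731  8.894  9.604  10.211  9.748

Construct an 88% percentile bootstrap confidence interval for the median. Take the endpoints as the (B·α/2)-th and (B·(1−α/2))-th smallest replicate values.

Sorted replicates: 8.074, 8.717, 8.826, 8.894, 8.929, 9.040, 9.251, 9.266, 9.395, 9.396, 9.492, 9.536, 9.565, 9.575, 9.604, 9.623, 9.662, 9.672, 9.678, 9.680, 9.704, 9.706, 9.731, 9.734, 9.742, 9.748, 9.749, 9.773, 9.840, 9.844, 9.881, 9.883, 9.891, 9.907, 10.007, 10.041, 10.067, 10.083, 10.102, 10.163, 10.187, 10.211, 10.213, 10.227, 10.231, 10.247, 10.270, 10.815, 11.107, 11.164
α = 0.12; lower rank = 50 × 0.060 = 3; upper rank = 50 × 0.940 = 47.
The 3rd smallest replicate is 8.826; the 47th is 10.270.

(8.826, 10.270)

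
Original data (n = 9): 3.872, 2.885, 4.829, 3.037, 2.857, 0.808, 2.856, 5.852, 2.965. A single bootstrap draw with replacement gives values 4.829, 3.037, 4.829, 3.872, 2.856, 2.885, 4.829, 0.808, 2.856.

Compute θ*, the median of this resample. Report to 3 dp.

Sorted: 0.808, 2.856, 2.856, 2.885, 3.037, 3.872, 4.829, 4.829, 4.829
Median = middle value = 3.037

θ* = 3.037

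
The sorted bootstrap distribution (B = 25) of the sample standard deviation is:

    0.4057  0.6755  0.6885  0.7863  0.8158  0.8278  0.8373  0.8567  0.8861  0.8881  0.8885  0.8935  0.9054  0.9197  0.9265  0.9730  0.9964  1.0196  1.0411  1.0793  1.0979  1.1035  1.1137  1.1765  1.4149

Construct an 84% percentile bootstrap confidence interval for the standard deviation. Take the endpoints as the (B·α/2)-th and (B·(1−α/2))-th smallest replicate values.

α = 0.16; lower rank = 25 × 0.080 = 2; upper rank = 25 × 0.920 = 23.
The 2nd smallest replicate is 0.6755; the 23rd is 1.1137.

(0.6755, 1.1137)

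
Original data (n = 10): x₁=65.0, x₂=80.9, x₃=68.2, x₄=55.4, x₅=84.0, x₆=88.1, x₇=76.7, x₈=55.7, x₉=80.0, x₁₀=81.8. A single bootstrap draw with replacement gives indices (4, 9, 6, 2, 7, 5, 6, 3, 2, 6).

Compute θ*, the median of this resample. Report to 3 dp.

Resample values: 55.4, 80.0, 88.1, 80.9, 76.7, 84.0, 88.1, 68.2, 80.9, 88.1.
Sorted: 55.4, 68.2, 76.7, 80.0, 80.9, 80.9, 84.0, 88.1, 88.1, 88.1
Median = average of the two middle values = 80.900

θ* = 80.900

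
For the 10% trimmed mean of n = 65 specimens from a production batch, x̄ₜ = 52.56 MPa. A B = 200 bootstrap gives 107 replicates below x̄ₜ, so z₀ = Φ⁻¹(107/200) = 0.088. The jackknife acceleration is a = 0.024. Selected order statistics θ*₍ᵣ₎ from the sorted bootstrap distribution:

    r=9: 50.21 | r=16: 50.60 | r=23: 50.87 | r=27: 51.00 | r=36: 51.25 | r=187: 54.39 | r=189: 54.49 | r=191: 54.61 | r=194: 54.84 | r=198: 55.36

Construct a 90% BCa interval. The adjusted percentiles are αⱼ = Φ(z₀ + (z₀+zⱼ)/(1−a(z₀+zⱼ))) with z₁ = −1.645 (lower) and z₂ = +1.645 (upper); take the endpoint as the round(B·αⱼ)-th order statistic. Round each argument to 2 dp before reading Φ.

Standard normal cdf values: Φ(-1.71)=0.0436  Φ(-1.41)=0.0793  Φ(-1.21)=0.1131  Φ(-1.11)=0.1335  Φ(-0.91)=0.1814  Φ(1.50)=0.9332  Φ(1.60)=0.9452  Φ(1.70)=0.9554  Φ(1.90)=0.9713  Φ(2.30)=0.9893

(50.60, 54.84)

Lower: z₀ + z₁ = 0.088 + (-1.645) = -1.557; 1 − a(z₀+z₁) = 1 − (0.024)(-1.557) = 1.0374; argument = 0.088 + (-1.557)/1.0374 = -1.4129 → -1.41.
α₁ = Φ(-1.41) = 0.0793; rank = round(200 × 0.0793) = 16; θ*₍16₎ = 50.60.
Upper: z₀ + z₂ = 1.733; 1 − a(z₀+z₂) = 0.9584; argument = 1.8962 → 1.90; α₂ = 0.9713; rank = 194; θ*₍194₎ = 54.84.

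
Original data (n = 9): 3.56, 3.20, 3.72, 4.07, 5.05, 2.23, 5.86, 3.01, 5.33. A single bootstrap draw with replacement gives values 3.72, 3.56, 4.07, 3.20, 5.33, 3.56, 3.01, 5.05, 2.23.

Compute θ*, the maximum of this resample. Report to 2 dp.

Maximum = 5.33

θ* = 5.33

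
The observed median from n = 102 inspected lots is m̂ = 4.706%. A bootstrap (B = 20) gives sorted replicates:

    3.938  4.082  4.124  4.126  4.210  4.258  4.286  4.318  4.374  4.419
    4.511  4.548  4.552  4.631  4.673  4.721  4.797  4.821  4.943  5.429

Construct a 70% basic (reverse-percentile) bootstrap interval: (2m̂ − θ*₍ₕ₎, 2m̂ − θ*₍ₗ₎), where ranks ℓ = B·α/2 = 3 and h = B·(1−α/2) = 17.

(4.615, 5.288)

Percentile endpoints at ranks 3 and 17: θ*₍3₎ = 4.124, θ*₍17₎ = 4.797.
Basic interval reflects these around m̂:
  lower = 2 × 4.706 − 4.797 = 4.615
  upper = 2 × 4.706 − 4.124 = 5.288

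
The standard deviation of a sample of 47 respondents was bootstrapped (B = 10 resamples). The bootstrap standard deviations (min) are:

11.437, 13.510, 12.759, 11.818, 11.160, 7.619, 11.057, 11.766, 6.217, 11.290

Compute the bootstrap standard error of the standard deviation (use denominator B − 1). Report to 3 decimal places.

SE* = 2.238

Bootstrap SE is the standard deviation of the 10 replicate standard deviations.
Mean of replicates: (11.437 + 13.510 + 12.759 + 11.818 + 11.160 + 7.619 + 11.057 + 11.766 + 6.217 + 11.290) / 10 = 108.6330 / 10 = 10.8633
Sum of squared deviations: (+0.5737)² + (+2.6467)² + (+1.8957)² + (+0.9547)² + (+0.2967)² + (−3.2443)² + (+0.1937)² + (+0.9027)² + (−4.6463)² + (+0.4267)² = 45.0754
Variance = 45.0754 / 9 = 5.0084
SE* = √5.0084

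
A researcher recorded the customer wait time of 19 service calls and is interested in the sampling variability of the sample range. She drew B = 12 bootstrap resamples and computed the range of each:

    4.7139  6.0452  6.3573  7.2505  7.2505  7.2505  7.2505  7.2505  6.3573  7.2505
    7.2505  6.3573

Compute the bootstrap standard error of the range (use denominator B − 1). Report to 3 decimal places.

SE* = 0.789

Bootstrap SE is the standard deviation of the 12 replicate ranges.
Mean of replicates: (4.7139 + 6.0452 + 6.3573 + 7.2505 + 7.2505 + 7.2505 + 7.2505 + 7.2505 + 6.3573 + 7.2505 + 7.2505 + 6.3573) / 12 = 80.58450 / 12 = 6.71538
Sum of squared deviations: (−2.00148)² + (−0.67018)² + (−0.35808)² + (+0.53512)² + (+0.53512)² + (+0.53512)² + (+0.53512)² + (+0.53512)² + (−0.35808)² + (+0.53512)² + (+0.53512)² + (−0.35808)² = 6.84420
Variance = 6.84420 / 11 = 0.62220
SE* = √0.62220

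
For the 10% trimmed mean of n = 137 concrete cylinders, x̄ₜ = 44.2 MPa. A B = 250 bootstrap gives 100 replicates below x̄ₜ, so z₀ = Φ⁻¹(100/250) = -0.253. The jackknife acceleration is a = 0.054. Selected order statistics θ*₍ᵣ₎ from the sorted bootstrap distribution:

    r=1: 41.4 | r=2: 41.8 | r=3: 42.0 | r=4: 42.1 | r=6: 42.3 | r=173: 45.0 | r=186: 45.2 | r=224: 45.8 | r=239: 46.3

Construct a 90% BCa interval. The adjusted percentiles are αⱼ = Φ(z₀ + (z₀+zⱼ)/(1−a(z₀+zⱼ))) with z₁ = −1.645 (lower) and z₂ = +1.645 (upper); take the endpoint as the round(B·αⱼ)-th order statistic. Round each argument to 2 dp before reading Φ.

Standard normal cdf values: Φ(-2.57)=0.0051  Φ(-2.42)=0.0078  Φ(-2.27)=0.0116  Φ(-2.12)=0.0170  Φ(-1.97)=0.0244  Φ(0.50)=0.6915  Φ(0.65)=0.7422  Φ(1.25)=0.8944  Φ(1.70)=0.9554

Lower: z₀ + z₁ = -0.253 + (-1.645) = -1.898; 1 − a(z₀+z₁) = 1 − (0.054)(-1.898) = 1.1025; argument = -0.253 + (-1.898)/1.1025 = -1.9746 → -1.97.
α₁ = Φ(-1.97) = 0.0244; rank = round(250 × 0.0244) = 6; θ*₍6₎ = 42.3.
Upper: z₀ + z₂ = 1.392; 1 − a(z₀+z₂) = 0.9248; argument = 1.2521 → 1.25; α₂ = 0.8944; rank = 224; θ*₍224₎ = 45.8.

(42.3, 45.8)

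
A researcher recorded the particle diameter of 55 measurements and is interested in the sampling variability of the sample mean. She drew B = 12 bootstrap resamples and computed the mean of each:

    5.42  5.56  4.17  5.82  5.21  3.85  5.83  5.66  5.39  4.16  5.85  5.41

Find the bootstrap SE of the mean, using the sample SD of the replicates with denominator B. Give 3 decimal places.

Bootstrap SE is the standard deviation of the 12 replicate means.
Mean of replicates: (5.42 + 5.56 + 4.17 + 5.82 + 5.21 + 3.85 + 5.83 + 5.66 + 5.39 + 4.16 + 5.85 + 5.41) / 12 = 62.3300 / 12 = 5.1942
Sum of squared deviations: (+0.2258)² + (+0.3658)² + (−1.0242)² + (+0.6258)² + (+0.0158)² + (−1.3442)² + (+0.6358)² + (+0.4658)² + (+0.1958)² + (−1.0342)² + (+0.6558)² + (+0.2158)² = 5.6383
Variance = 5.6383 / 12 = 0.4699
SE* = √0.4699

SE* = 0.685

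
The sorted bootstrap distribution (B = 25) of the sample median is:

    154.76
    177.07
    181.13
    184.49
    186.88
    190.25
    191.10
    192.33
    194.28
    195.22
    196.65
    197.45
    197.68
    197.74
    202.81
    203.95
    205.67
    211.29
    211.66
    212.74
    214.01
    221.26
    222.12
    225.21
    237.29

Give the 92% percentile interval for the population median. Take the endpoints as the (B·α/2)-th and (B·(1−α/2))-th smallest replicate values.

α = 0.08; lower rank = 25 × 0.040 = 1; upper rank = 25 × 0.960 = 24.
The 1st smallest replicate is 154.76; the 24th is 225.21.

(154.76, 225.21)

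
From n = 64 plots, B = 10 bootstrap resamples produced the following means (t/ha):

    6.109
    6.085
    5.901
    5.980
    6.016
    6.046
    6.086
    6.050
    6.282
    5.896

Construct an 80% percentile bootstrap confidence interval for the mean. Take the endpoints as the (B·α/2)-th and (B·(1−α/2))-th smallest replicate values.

Sorted replicates: 5.896, 5.901, 5.980, 6.016, 6.046, 6.050, 6.085, 6.086, 6.109, 6.282
α = 0.20; lower rank = 10 × 0.100 = 1; upper rank = 10 × 0.900 = 9.
The 1st smallest replicate is 5.896; the 9th is 6.109.

(5.896, 6.109)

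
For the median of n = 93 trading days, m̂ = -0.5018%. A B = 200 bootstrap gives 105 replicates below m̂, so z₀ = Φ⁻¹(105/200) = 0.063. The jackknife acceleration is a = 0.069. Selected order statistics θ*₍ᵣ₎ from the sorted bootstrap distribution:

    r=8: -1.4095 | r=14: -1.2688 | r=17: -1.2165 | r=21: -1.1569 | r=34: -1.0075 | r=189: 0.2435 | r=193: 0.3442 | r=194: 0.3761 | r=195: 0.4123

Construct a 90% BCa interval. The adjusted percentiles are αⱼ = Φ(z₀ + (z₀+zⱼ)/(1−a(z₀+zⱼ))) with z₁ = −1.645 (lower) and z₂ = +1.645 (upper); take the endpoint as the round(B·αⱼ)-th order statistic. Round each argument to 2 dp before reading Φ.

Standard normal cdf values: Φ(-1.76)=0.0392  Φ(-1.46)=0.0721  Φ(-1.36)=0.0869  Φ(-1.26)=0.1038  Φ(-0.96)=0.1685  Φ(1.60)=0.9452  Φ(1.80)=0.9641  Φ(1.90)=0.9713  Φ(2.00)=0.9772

(-1.2165, 0.4123)

Lower: z₀ + z₁ = 0.063 + (-1.645) = -1.582; 1 − a(z₀+z₁) = 1 − (0.069)(-1.582) = 1.1092; argument = 0.063 + (-1.582)/1.1092 = -1.3633 → -1.36.
α₁ = Φ(-1.36) = 0.0869; rank = round(200 × 0.0869) = 17; θ*₍17₎ = -1.2165.
Upper: z₀ + z₂ = 1.708; 1 − a(z₀+z₂) = 0.8821; argument = 1.9992 → 2.00; α₂ = 0.9772; rank = 195; θ*₍195₎ = 0.4123.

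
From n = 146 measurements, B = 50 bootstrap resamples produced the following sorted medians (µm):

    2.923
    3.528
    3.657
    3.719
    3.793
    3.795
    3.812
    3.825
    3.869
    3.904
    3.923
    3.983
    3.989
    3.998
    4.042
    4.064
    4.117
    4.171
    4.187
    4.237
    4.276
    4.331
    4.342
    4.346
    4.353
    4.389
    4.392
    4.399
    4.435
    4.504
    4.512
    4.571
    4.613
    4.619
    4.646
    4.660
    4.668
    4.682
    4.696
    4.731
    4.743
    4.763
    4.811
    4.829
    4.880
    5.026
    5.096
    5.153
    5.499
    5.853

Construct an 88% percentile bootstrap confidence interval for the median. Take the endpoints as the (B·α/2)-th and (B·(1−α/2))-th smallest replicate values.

α = 0.12; lower rank = 50 × 0.060 = 3; upper rank = 50 × 0.940 = 47.
The 3rd smallest replicate is 3.657; the 47th is 5.096.

(3.657, 5.096)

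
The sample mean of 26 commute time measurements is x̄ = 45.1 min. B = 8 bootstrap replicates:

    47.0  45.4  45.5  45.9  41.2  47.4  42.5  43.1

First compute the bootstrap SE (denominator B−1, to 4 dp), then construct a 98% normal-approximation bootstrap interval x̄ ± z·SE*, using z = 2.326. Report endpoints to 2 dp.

Mean of replicates = 44.7500; sum of squared deviations = 34.7800; SE* = √(34.7800/7) = 2.2290
Margin = 2.326 × 2.2290 = 5.185
Interval: 45.1 ± 5.185

(39.92, 50.28)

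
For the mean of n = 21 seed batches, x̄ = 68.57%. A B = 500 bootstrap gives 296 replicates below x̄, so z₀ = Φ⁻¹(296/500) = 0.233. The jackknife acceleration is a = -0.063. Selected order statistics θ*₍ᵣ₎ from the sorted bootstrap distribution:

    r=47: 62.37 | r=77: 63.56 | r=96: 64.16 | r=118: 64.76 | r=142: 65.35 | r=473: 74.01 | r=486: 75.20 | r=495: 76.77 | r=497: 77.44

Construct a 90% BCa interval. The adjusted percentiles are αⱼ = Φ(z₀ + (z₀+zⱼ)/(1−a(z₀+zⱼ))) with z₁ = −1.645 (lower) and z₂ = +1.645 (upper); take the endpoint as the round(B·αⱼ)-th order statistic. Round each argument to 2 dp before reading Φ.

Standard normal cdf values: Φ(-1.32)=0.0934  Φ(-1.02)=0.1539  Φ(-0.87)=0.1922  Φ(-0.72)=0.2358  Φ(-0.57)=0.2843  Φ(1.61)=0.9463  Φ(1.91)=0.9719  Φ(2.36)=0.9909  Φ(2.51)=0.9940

Lower: z₀ + z₁ = 0.233 + (-1.645) = -1.412; 1 − a(z₀+z₁) = 1 − (-0.063)(-1.412) = 0.9110; argument = 0.233 + (-1.412)/0.9110 = -1.3169 → -1.32.
α₁ = Φ(-1.32) = 0.0934; rank = round(500 × 0.0934) = 47; θ*₍47₎ = 62.37.
Upper: z₀ + z₂ = 1.878; 1 − a(z₀+z₂) = 1.1183; argument = 1.9123 → 1.91; α₂ = 0.9719; rank = 486; θ*₍486₎ = 75.20.

(62.37, 75.20)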